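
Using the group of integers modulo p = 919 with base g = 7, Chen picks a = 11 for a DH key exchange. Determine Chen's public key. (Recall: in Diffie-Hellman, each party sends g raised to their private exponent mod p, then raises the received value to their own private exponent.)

829

Public value = 7^{11} \pmod{919}.
7^1 ≡ 7 (mod 919)
7^2 = (7^1)^2 ≡ 7^2 = 49 ≡ 49 (mod 919)
7^4 = (7^2)^2 ≡ 49^2 = 2401 ≡ 563 (mod 919)
7^8 = (7^4)^2 ≡ 563^2 = 316969 ≡ 833 (mod 919)
7^11 = 7^8 · 7^2 · 7^1 ≡ 833 · 49 · 7 ≡ 829 (mod 919).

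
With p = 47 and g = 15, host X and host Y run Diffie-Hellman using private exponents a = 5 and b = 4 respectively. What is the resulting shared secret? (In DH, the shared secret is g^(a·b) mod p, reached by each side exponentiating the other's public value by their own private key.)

Host Y sends B = g^b mod p = 15^4 mod 47.
15^1 ≡ 15 (mod 47)
15^2 = (15^1)^2 ≡ 15^2 = 225 ≡ 37 (mod 47)
15^4 = (15^2)^2 ≡ 37^2 = 1369 ≡ 6 (mod 47)
So B = 6. Host X then computes K = B^a mod p = 6^5 mod 47.
6^1 ≡ 6 (mod 47)
6^2 = (6^1)^2 ≡ 6^2 = 36 ≡ 36 (mod 47)
6^4 = (6^2)^2 ≡ 36^2 = 1296 ≡ 27 (mod 47)
6^5 = 6^4 · 6^1 ≡ 27 · 6 ≡ 21 (mod 47).

21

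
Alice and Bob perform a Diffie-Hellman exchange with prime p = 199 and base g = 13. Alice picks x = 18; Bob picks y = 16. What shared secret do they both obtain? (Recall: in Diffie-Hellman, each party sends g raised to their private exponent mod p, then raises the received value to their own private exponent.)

103

Alice sends A = g^x mod p = 13^18 mod 199.
13^1 ≡ 13 (mod 199)
13^2 = (13^1)^2 ≡ 13^2 = 169 ≡ 169 (mod 199)
13^4 = (13^2)^2 ≡ 169^2 = 28561 ≡ 104 (mod 199)
13^8 = (13^4)^2 ≡ 104^2 = 10816 ≡ 70 (mod 199)
13^16 = (13^8)^2 ≡ 70^2 = 4900 ≡ 124 (mod 199)
13^18 = 13^16 · 13^2 ≡ 124 · 169 ≡ 61 (mod 199).
So A = 61. Bob then computes K = A^y mod p = 61^16 mod 199.
61^1 ≡ 61 (mod 199)
61^2 = (61^1)^2 ≡ 61^2 = 3721 ≡ 139 (mod 199)
61^4 = (61^2)^2 ≡ 139^2 = 19321 ≡ 18 (mod 199)
61^8 = (61^4)^2 ≡ 18^2 = 324 ≡ 125 (mod 199)
61^16 = (61^8)^2 ≡ 125^2 = 15625 ≡ 103 (mod 199)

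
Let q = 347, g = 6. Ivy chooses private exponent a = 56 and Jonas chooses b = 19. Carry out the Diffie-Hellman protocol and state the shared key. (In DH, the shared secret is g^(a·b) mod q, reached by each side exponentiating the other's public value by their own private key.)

173

Ivy sends A = g^a mod q = 6^56 mod 347.
6^1 ≡ 6 (mod 347)
6^2 = (6^1)^2 ≡ 6^2 = 36 ≡ 36 (mod 347)
6^4 = (6^2)^2 ≡ 36^2 = 1296 ≡ 255 (mod 347)
6^8 = (6^4)^2 ≡ 255^2 = 65025 ≡ 136 (mod 347)
6^16 = (6^8)^2 ≡ 136^2 = 18496 ≡ 105 (mod 347)
6^32 = (6^16)^2 ≡ 105^2 = 11025 ≡ 268 (mod 347)
6^56 = 6^32 · 6^16 · 6^8 ≡ 268 · 105 · 136 ≡ 324 (mod 347).
So A = 324. Jonas then computes K = A^b mod q = 324^19 mod 347.
324^1 ≡ 324 (mod 347)
324^2 = (324^1)^2 ≡ 324^2 = 104976 ≡ 182 (mod 347)
324^4 = (324^2)^2 ≡ 182^2 = 33124 ≡ 159 (mod 347)
324^8 = (324^4)^2 ≡ 159^2 = 25281 ≡ 297 (mod 347)
324^16 = (324^8)^2 ≡ 297^2 = 88209 ≡ 71 (mod 347)
324^19 = 324^16 · 324^2 · 324^1 ≡ 71 · 182 · 324 ≡ 173 (mod 347).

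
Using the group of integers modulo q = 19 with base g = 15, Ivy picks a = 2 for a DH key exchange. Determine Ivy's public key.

16

Public value = 15^2 mod 19.
15^1 ≡ 15 (mod 19)
15^2 = (15^1)^2 ≡ 15^2 = 225 ≡ 16 (mod 19)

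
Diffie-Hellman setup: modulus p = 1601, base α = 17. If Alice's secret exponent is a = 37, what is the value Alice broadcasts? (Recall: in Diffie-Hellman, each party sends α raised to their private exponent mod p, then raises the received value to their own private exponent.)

809

Public value = 17^37 (mod 1601).
17^1 ≡ 17 (mod 1601)
17^2 = (17^1)^2 ≡ 17^2 = 289 ≡ 289 (mod 1601)
17^4 = (17^2)^2 ≡ 289^2 = 83521 ≡ 269 (mod 1601)
17^8 = (17^4)^2 ≡ 269^2 = 72361 ≡ 316 (mod 1601)
17^16 = (17^8)^2 ≡ 316^2 = 99856 ≡ 594 (mod 1601)
17^32 = (17^16)^2 ≡ 594^2 = 352836 ≡ 616 (mod 1601)
17^37 = 17^32 · 17^4 · 17^1 ≡ 616 · 269 · 17 ≡ 809 (mod 1601).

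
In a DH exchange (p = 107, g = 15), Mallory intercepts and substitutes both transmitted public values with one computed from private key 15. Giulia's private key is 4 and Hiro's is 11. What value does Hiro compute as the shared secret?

Hiro receives Mallory's public value M = 15^15 mod 107 instead of the honest one.
15^1 ≡ 15 (mod 107)
15^2 = (15^1)^2 ≡ 15^2 = 225 ≡ 11 (mod 107)
15^4 = (15^2)^2 ≡ 11^2 = 121 ≡ 14 (mod 107)
15^8 = (15^4)^2 ≡ 14^2 = 196 ≡ 89 (mod 107)
15^15 = 15^8 · 15^4 · 15^2 · 15^1 ≡ 89 · 14 · 11 · 15 ≡ 43 (mod 107).
So M = 43. Hiro computes K = M^11 mod 107.
43^1 ≡ 43 (mod 107)
43^2 = (43^1)^2 ≡ 43^2 = 1849 ≡ 30 (mod 107)
43^4 = (43^2)^2 ≡ 30^2 = 900 ≡ 44 (mod 107)
43^8 = (43^4)^2 ≡ 44^2 = 1936 ≡ 10 (mod 107)
43^11 = 43^8 · 43^2 · 43^1 ≡ 10 · 30 · 43 ≡ 60 (mod 107).

60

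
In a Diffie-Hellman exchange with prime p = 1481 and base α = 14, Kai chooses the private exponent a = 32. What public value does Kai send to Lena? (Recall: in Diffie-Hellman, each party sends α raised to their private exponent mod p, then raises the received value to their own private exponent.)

Public value = 14^32 mod 1481.
14^1 ≡ 14 (mod 1481)
14^2 = (14^1)^2 ≡ 14^2 = 196 ≡ 196 (mod 1481)
14^4 = (14^2)^2 ≡ 196^2 = 38416 ≡ 1391 (mod 1481)
14^8 = (14^4)^2 ≡ 1391^2 = 1934881 ≡ 695 (mod 1481)
14^16 = (14^8)^2 ≡ 695^2 = 483025 ≡ 219 (mod 1481)
14^32 = (14^16)^2 ≡ 219^2 = 47961 ≡ 569 (mod 1481)

569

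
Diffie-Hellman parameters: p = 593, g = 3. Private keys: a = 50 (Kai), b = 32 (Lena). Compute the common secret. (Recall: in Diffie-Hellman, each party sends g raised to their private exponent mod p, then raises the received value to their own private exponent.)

Kai sends A = g^a mod p = 3^50 mod 593.
3^1 ≡ 3 (mod 593)
3^2 = (3^1)^2 ≡ 3^2 = 9 ≡ 9 (mod 593)
3^4 = (3^2)^2 ≡ 9^2 = 81 ≡ 81 (mod 593)
3^8 = (3^4)^2 ≡ 81^2 = 6561 ≡ 38 (mod 593)
3^16 = (3^8)^2 ≡ 38^2 = 1444 ≡ 258 (mod 593)
3^32 = (3^16)^2 ≡ 258^2 = 66564 ≡ 148 (mod 593)
3^50 = 3^32 · 3^16 · 3^2 ≡ 148 · 258 · 9 ≡ 309 (mod 593).
So A = 309. Lena then computes K = A^b mod p = 309^32 mod 593.
309^1 ≡ 309 (mod 593)
309^2 = (309^1)^2 ≡ 309^2 = 95481 ≡ 8 (mod 593)
309^4 = (309^2)^2 ≡ 8^2 = 64 ≡ 64 (mod 593)
309^8 = (309^4)^2 ≡ 64^2 = 4096 ≡ 538 (mod 593)
309^16 = (309^8)^2 ≡ 538^2 = 289444 ≡ 60 (mod 593)
309^32 = (309^16)^2 ≡ 60^2 = 3600 ≡ 42 (mod 593)

42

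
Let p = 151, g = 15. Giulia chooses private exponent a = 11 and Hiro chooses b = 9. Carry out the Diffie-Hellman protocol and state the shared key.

Hiro sends B = g^b mod p = 15^9 mod 151.
15^1 ≡ 15 (mod 151)
15^2 = (15^1)^2 ≡ 15^2 = 225 ≡ 74 (mod 151)
15^4 = (15^2)^2 ≡ 74^2 = 5476 ≡ 40 (mod 151)
15^8 = (15^4)^2 ≡ 40^2 = 1600 ≡ 90 (mod 151)
15^9 = 15^8 · 15^1 ≡ 90 · 15 ≡ 142 (mod 151).
So B = 142. Giulia then computes K = B^a mod p = 142^11 mod 151.
142^1 ≡ 142 (mod 151)
142^2 = (142^1)^2 ≡ 142^2 = 20164 ≡ 81 (mod 151)
142^4 = (142^2)^2 ≡ 81^2 = 6561 ≡ 68 (mod 151)
142^8 = (142^4)^2 ≡ 68^2 = 4624 ≡ 94 (mod 151)
142^11 = 142^8 · 142^2 · 142^1 ≡ 94 · 81 · 142 ≡ 28 (mod 151).

28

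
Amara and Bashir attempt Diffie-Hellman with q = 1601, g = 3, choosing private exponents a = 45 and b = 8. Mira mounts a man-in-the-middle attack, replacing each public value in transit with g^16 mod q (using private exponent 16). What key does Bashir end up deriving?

Bashir receives Mira's public value M = 3^16 mod 1601 instead of the honest one.
3^1 ≡ 3 (mod 1601)
3^2 = (3^1)^2 ≡ 3^2 = 9 ≡ 9 (mod 1601)
3^4 = (3^2)^2 ≡ 9^2 = 81 ≡ 81 (mod 1601)
3^8 = (3^4)^2 ≡ 81^2 = 6561 ≡ 157 (mod 1601)
3^16 = (3^8)^2 ≡ 157^2 = 24649 ≡ 634 (mod 1601)
So M = 634. Bashir computes K = M^8 mod 1601.
634^1 ≡ 634 (mod 1601)
634^2 = (634^1)^2 ≡ 634^2 = 401956 ≡ 105 (mod 1601)
634^4 = (634^2)^2 ≡ 105^2 = 11025 ≡ 1419 (mod 1601)
634^8 = (634^4)^2 ≡ 1419^2 = 2013561 ≡ 1104 (mod 1601)

1104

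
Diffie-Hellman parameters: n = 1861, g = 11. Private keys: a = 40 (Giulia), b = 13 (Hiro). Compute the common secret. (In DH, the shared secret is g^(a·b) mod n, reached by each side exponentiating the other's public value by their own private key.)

Hiro sends B = g^b mod n = 11^13 mod 1861.
11^1 ≡ 11 (mod 1861)
11^2 = (11^1)^2 ≡ 11^2 = 121 ≡ 121 (mod 1861)
11^4 = (11^2)^2 ≡ 121^2 = 14641 ≡ 1614 (mod 1861)
11^8 = (11^4)^2 ≡ 1614^2 = 2604996 ≡ 1457 (mod 1861)
11^13 = 11^8 · 11^4 · 11^1 ≡ 1457 · 1614 · 11 ≡ 1539 (mod 1861).
So B = 1539. Giulia then computes K = B^a mod n = 1539^40 mod 1861.
1539^1 ≡ 1539 (mod 1861)
1539^2 = (1539^1)^2 ≡ 1539^2 = 2368521 ≡ 1329 (mod 1861)
1539^4 = (1539^2)^2 ≡ 1329^2 = 1766241 ≡ 152 (mod 1861)
1539^8 = (1539^4)^2 ≡ 152^2 = 23104 ≡ 772 (mod 1861)
1539^16 = (1539^8)^2 ≡ 772^2 = 595984 ≡ 464 (mod 1861)
1539^32 = (1539^16)^2 ≡ 464^2 = 215296 ≡ 1281 (mod 1861)
1539^40 = 1539^32 · 1539^8 ≡ 1281 · 772 ≡ 741 (mod 1861).

741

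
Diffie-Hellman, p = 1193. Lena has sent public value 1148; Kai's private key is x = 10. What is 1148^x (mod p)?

735

Shared key K = 1148^10 mod 1193.
1148^1 ≡ 1148 (mod 1193)
1148^2 = (1148^1)^2 ≡ 1148^2 = 1317904 ≡ 832 (mod 1193)
1148^4 = (1148^2)^2 ≡ 832^2 = 692224 ≡ 284 (mod 1193)
1148^8 = (1148^4)^2 ≡ 284^2 = 80656 ≡ 725 (mod 1193)
1148^10 = 1148^8 · 1148^2 ≡ 725 · 832 ≡ 735 (mod 1193).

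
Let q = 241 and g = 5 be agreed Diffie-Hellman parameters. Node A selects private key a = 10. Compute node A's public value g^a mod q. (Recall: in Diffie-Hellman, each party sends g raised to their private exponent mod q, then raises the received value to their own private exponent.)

64

Public value = 5^10 mod 241.
5^1 ≡ 5 (mod 241)
5^2 = (5^1)^2 ≡ 5^2 = 25 ≡ 25 (mod 241)
5^4 = (5^2)^2 ≡ 25^2 = 625 ≡ 143 (mod 241)
5^8 = (5^4)^2 ≡ 143^2 = 20449 ≡ 205 (mod 241)
5^10 = 5^8 · 5^2 ≡ 205 · 25 ≡ 64 (mod 241).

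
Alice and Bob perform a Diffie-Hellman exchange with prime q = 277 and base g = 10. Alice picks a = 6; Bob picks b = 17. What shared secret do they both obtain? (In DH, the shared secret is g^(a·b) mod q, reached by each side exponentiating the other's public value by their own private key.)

Alice sends A = g^a mod q = 10^6 mod 277.
10^1 ≡ 10 (mod 277)
10^2 = (10^1)^2 ≡ 10^2 = 100 ≡ 100 (mod 277)
10^4 = (10^2)^2 ≡ 100^2 = 10000 ≡ 28 (mod 277)
10^6 = 10^4 · 10^2 ≡ 28 · 100 ≡ 30 (mod 277).
So A = 30. Bob then computes K = A^b mod q = 30^17 mod 277.
30^1 ≡ 30 (mod 277)
30^2 = (30^1)^2 ≡ 30^2 = 900 ≡ 69 (mod 277)
30^4 = (30^2)^2 ≡ 69^2 = 4761 ≡ 52 (mod 277)
30^8 = (30^4)^2 ≡ 52^2 = 2704 ≡ 211 (mod 277)
30^16 = (30^8)^2 ≡ 211^2 = 44521 ≡ 201 (mod 277)
30^17 = 30^16 · 30^1 ≡ 201 · 30 ≡ 213 (mod 277).

213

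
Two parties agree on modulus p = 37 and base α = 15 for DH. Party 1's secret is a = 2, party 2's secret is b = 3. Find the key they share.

Party 1 sends A = α^a mod p = 15^2 mod 37.
15^1 ≡ 15 (mod 37)
15^2 = (15^1)^2 ≡ 15^2 = 225 ≡ 3 (mod 37)
So A = 3. Party 2 then computes K = A^b mod p = 3^3 mod 37.
3^1 ≡ 3 (mod 37)
3^2 = (3^1)^2 ≡ 3^2 = 9 ≡ 9 (mod 37)
3^3 = 3^2 · 3^1 ≡ 9 · 3 ≡ 27 (mod 37).

27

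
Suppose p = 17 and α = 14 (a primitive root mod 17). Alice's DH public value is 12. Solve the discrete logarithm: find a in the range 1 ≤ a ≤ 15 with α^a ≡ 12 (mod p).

5

Try successive powers of 14 modulo 17:
14^1 ≡ 14
14^2 ≡ 9
14^3 ≡ 7
14^4 ≡ 13
14^5 ≡ 12
Found: a = 5.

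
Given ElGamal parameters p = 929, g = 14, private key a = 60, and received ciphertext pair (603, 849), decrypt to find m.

Shared mask s = c₁^a mod p = 603^60 mod 929.
603^1 ≡ 603 (mod 929)
603^2 = (603^1)^2 ≡ 603^2 = 363609 ≡ 370 (mod 929)
603^4 = (603^2)^2 ≡ 370^2 = 136900 ≡ 337 (mod 929)
603^8 = (603^4)^2 ≡ 337^2 = 113569 ≡ 231 (mod 929)
603^16 = (603^8)^2 ≡ 231^2 = 53361 ≡ 408 (mod 929)
603^32 = (603^16)^2 ≡ 408^2 = 166464 ≡ 173 (mod 929)
603^60 = 603^32 · 603^16 · 603^8 · 603^4 ≡ 173 · 408 · 231 · 337 ≡ 64 (mod 929).
So s = 64; s⁻¹ ≡ 450 (mod 929).
m = c₂ · s⁻¹ mod 929 = 849 · 450 mod 929 = 231.

231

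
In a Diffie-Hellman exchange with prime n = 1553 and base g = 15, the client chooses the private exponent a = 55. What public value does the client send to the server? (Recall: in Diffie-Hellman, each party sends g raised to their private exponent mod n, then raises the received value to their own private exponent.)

749

Public value = 15^55 (mod 1553).
15^1 ≡ 15 (mod 1553)
15^2 = (15^1)^2 ≡ 15^2 = 225 ≡ 225 (mod 1553)
15^4 = (15^2)^2 ≡ 225^2 = 50625 ≡ 929 (mod 1553)
15^8 = (15^4)^2 ≡ 929^2 = 863041 ≡ 1126 (mod 1553)
15^16 = (15^8)^2 ≡ 1126^2 = 1267876 ≡ 628 (mod 1553)
15^32 = (15^16)^2 ≡ 628^2 = 394384 ≡ 1475 (mod 1553)
15^55 = 15^32 · 15^16 · 15^4 · 15^2 · 15^1 ≡ 1475 · 628 · 929 · 225 · 15 ≡ 749 (mod 1553).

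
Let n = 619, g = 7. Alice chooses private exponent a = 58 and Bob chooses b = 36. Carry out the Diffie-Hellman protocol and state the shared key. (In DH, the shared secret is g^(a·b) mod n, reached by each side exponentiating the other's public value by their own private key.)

73

Bob sends B = g^b mod n = 7^36 mod 619.
7^1 ≡ 7 (mod 619)
7^2 = (7^1)^2 ≡ 7^2 = 49 ≡ 49 (mod 619)
7^4 = (7^2)^2 ≡ 49^2 = 2401 ≡ 544 (mod 619)
7^8 = (7^4)^2 ≡ 544^2 = 295936 ≡ 54 (mod 619)
7^16 = (7^8)^2 ≡ 54^2 = 2916 ≡ 440 (mod 619)
7^32 = (7^16)^2 ≡ 440^2 = 193600 ≡ 472 (mod 619)
7^36 = 7^32 · 7^4 ≡ 472 · 544 ≡ 502 (mod 619).
So B = 502. Alice then computes K = B^a mod n = 502^58 mod 619.
502^1 ≡ 502 (mod 619)
502^2 = (502^1)^2 ≡ 502^2 = 252004 ≡ 71 (mod 619)
502^4 = (502^2)^2 ≡ 71^2 = 5041 ≡ 89 (mod 619)
502^8 = (502^4)^2 ≡ 89^2 = 7921 ≡ 493 (mod 619)
502^16 = (502^8)^2 ≡ 493^2 = 243049 ≡ 401 (mod 619)
502^32 = (502^16)^2 ≡ 401^2 = 160801 ≡ 480 (mod 619)
502^58 = 502^32 · 502^16 · 502^8 · 502^2 ≡ 480 · 401 · 493 · 71 ≡ 73 (mod 619).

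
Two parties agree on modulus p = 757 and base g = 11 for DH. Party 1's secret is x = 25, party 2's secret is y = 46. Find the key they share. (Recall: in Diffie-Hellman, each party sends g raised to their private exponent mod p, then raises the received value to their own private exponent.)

433

Party 2 sends B = g^y mod p = 11^46 mod 757.
11^1 ≡ 11 (mod 757)
11^2 = (11^1)^2 ≡ 11^2 = 121 ≡ 121 (mod 757)
11^4 = (11^2)^2 ≡ 121^2 = 14641 ≡ 258 (mod 757)
11^8 = (11^4)^2 ≡ 258^2 = 66564 ≡ 705 (mod 757)
11^16 = (11^8)^2 ≡ 705^2 = 497025 ≡ 433 (mod 757)
11^32 = (11^16)^2 ≡ 433^2 = 187489 ≡ 510 (mod 757)
11^46 = 11^32 · 11^8 · 11^4 · 11^2 ≡ 510 · 705 · 258 · 121 ≡ 17 (mod 757).
So B = 17. Party 1 then computes K = B^x mod p = 17^25 mod 757.
17^1 ≡ 17 (mod 757)
17^2 = (17^1)^2 ≡ 17^2 = 289 ≡ 289 (mod 757)
17^4 = (17^2)^2 ≡ 289^2 = 83521 ≡ 251 (mod 757)
17^8 = (17^4)^2 ≡ 251^2 = 63001 ≡ 170 (mod 757)
17^16 = (17^8)^2 ≡ 170^2 = 28900 ≡ 134 (mod 757)
17^25 = 17^16 · 17^8 · 17^1 ≡ 134 · 170 · 17 ≡ 433 (mod 757).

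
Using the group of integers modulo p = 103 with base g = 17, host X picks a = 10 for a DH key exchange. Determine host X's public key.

Public value = 17^10 mod 103.
17^1 ≡ 17 (mod 103)
17^2 = (17^1)^2 ≡ 17^2 = 289 ≡ 83 (mod 103)
17^4 = (17^2)^2 ≡ 83^2 = 6889 ≡ 91 (mod 103)
17^8 = (17^4)^2 ≡ 91^2 = 8281 ≡ 41 (mod 103)
17^10 = 17^8 · 17^2 ≡ 41 · 83 ≡ 4 (mod 103).

4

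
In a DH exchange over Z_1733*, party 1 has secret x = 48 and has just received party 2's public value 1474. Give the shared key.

515

Shared key K = 1474^48 mod 1733.
1474^1 ≡ 1474 (mod 1733)
1474^2 = (1474^1)^2 ≡ 1474^2 = 2172676 ≡ 1227 (mod 1733)
1474^4 = (1474^2)^2 ≡ 1227^2 = 1505529 ≡ 1285 (mod 1733)
1474^8 = (1474^4)^2 ≡ 1285^2 = 1651225 ≡ 1409 (mod 1733)
1474^16 = (1474^8)^2 ≡ 1409^2 = 1985281 ≡ 996 (mod 1733)
1474^32 = (1474^16)^2 ≡ 996^2 = 992016 ≡ 740 (mod 1733)
1474^48 = 1474^32 · 1474^16 ≡ 740 · 996 ≡ 515 (mod 1733).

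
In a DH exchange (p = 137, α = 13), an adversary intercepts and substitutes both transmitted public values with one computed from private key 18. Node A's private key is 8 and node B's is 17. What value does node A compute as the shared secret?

Node A receives an adversary's public value M = 13^18 mod 137 instead of the honest one.
13^1 ≡ 13 (mod 137)
13^2 = (13^1)^2 ≡ 13^2 = 169 ≡ 32 (mod 137)
13^4 = (13^2)^2 ≡ 32^2 = 1024 ≡ 65 (mod 137)
13^8 = (13^4)^2 ≡ 65^2 = 4225 ≡ 115 (mod 137)
13^16 = (13^8)^2 ≡ 115^2 = 13225 ≡ 73 (mod 137)
13^18 = 13^16 · 13^2 ≡ 73 · 32 ≡ 7 (mod 137).
So M = 7. Node A computes K = M^8 mod 137.
7^1 ≡ 7 (mod 137)
7^2 = (7^1)^2 ≡ 7^2 = 49 ≡ 49 (mod 137)
7^4 = (7^2)^2 ≡ 49^2 = 2401 ≡ 72 (mod 137)
7^8 = (7^4)^2 ≡ 72^2 = 5184 ≡ 115 (mod 137)

115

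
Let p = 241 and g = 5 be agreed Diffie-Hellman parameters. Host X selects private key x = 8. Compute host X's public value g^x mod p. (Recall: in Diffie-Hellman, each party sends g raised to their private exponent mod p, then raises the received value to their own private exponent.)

205

Public value = 5^8 mod 241.
5^1 ≡ 5 (mod 241)
5^2 = (5^1)^2 ≡ 5^2 = 25 ≡ 25 (mod 241)
5^4 = (5^2)^2 ≡ 25^2 = 625 ≡ 143 (mod 241)
5^8 = (5^4)^2 ≡ 143^2 = 20449 ≡ 205 (mod 241)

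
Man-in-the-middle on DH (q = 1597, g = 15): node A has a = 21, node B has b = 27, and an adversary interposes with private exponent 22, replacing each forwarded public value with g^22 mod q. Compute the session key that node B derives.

Node B receives an adversary's public value M = 15^22 mod 1597 instead of the honest one.
15^1 ≡ 15 (mod 1597)
15^2 = (15^1)^2 ≡ 15^2 = 225 ≡ 225 (mod 1597)
15^4 = (15^2)^2 ≡ 225^2 = 50625 ≡ 1118 (mod 1597)
15^8 = (15^4)^2 ≡ 1118^2 = 1249924 ≡ 1070 (mod 1597)
15^16 = (15^8)^2 ≡ 1070^2 = 1144900 ≡ 1448 (mod 1597)
15^22 = 15^16 · 15^4 · 15^2 ≡ 1448 · 1118 · 225 ≡ 640 (mod 1597).
So M = 640. Node B computes K = M^27 mod 1597.
640^1 ≡ 640 (mod 1597)
640^2 = (640^1)^2 ≡ 640^2 = 409600 ≡ 768 (mod 1597)
640^4 = (640^2)^2 ≡ 768^2 = 589824 ≡ 531 (mod 1597)
640^8 = (640^4)^2 ≡ 531^2 = 281961 ≡ 889 (mod 1597)
640^16 = (640^8)^2 ≡ 889^2 = 790321 ≡ 1403 (mod 1597)
640^27 = 640^16 · 640^8 · 640^2 · 640^1 ≡ 1403 · 889 · 768 · 640 ≡ 1231 (mod 1597).

1231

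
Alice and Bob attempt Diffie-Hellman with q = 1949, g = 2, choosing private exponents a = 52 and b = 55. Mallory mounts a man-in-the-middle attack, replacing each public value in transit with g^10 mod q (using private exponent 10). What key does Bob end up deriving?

62

Bob receives Mallory's public value M = 2^10 mod 1949 instead of the honest one.
2^1 ≡ 2 (mod 1949)
2^2 = (2^1)^2 ≡ 2^2 = 4 ≡ 4 (mod 1949)
2^4 = (2^2)^2 ≡ 4^2 = 16 ≡ 16 (mod 1949)
2^8 = (2^4)^2 ≡ 16^2 = 256 ≡ 256 (mod 1949)
2^10 = 2^8 · 2^2 ≡ 256 · 4 ≡ 1024 (mod 1949).
So M = 1024. Bob computes K = M^55 mod 1949.
1024^1 ≡ 1024 (mod 1949)
1024^2 = (1024^1)^2 ≡ 1024^2 = 1048576 ≡ 14 (mod 1949)
1024^4 = (1024^2)^2 ≡ 14^2 = 196 ≡ 196 (mod 1949)
1024^8 = (1024^4)^2 ≡ 196^2 = 38416 ≡ 1385 (mod 1949)
1024^16 = (1024^8)^2 ≡ 1385^2 = 1918225 ≡ 409 (mod 1949)
1024^32 = (1024^16)^2 ≡ 409^2 = 167281 ≡ 1616 (mod 1949)
1024^55 = 1024^32 · 1024^16 · 1024^4 · 1024^2 · 1024^1 ≡ 1616 · 409 · 196 · 14 · 1024 ≡ 62 (mod 1949).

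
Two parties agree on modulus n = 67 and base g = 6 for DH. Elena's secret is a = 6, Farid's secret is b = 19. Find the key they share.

64

Farid sends B = g^b mod n = 6^19 mod 67.
6^1 ≡ 6 (mod 67)
6^2 = (6^1)^2 ≡ 6^2 = 36 ≡ 36 (mod 67)
6^4 = (6^2)^2 ≡ 36^2 = 1296 ≡ 23 (mod 67)
6^8 = (6^4)^2 ≡ 23^2 = 529 ≡ 60 (mod 67)
6^16 = (6^8)^2 ≡ 60^2 = 3600 ≡ 49 (mod 67)
6^19 = 6^16 · 6^2 · 6^1 ≡ 49 · 36 · 6 ≡ 65 (mod 67).
So B = 65. Elena then computes K = B^a mod n = 65^6 mod 67.
65^1 ≡ 65 (mod 67)
65^2 = (65^1)^2 ≡ 65^2 = 4225 ≡ 4 (mod 67)
65^4 = (65^2)^2 ≡ 4^2 = 16 ≡ 16 (mod 67)
65^6 = 65^4 · 65^2 ≡ 16 · 4 ≡ 64 (mod 67).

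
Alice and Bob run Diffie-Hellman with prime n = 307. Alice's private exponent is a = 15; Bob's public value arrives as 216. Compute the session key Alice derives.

115

Shared key K = 216^15 mod 307.
216^1 ≡ 216 (mod 307)
216^2 = (216^1)^2 ≡ 216^2 = 46656 ≡ 299 (mod 307)
216^4 = (216^2)^2 ≡ 299^2 = 89401 ≡ 64 (mod 307)
216^8 = (216^4)^2 ≡ 64^2 = 4096 ≡ 105 (mod 307)
216^15 = 216^8 · 216^4 · 216^2 · 216^1 ≡ 105 · 64 · 299 · 216 ≡ 115 (mod 307).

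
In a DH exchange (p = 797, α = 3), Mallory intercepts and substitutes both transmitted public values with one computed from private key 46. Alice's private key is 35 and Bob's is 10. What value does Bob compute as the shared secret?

10

Bob receives Mallory's public value M = 3^46 mod 797 instead of the honest one.
3^1 ≡ 3 (mod 797)
3^2 = (3^1)^2 ≡ 3^2 = 9 ≡ 9 (mod 797)
3^4 = (3^2)^2 ≡ 9^2 = 81 ≡ 81 (mod 797)
3^8 = (3^4)^2 ≡ 81^2 = 6561 ≡ 185 (mod 797)
3^16 = (3^8)^2 ≡ 185^2 = 34225 ≡ 751 (mod 797)
3^32 = (3^16)^2 ≡ 751^2 = 564001 ≡ 522 (mod 797)
3^46 = 3^32 · 3^8 · 3^4 · 3^2 ≡ 522 · 185 · 81 · 9 ≡ 520 (mod 797).
So M = 520. Bob computes K = M^10 mod 797.
520^1 ≡ 520 (mod 797)
520^2 = (520^1)^2 ≡ 520^2 = 270400 ≡ 217 (mod 797)
520^4 = (520^2)^2 ≡ 217^2 = 47089 ≡ 66 (mod 797)
520^8 = (520^4)^2 ≡ 66^2 = 4356 ≡ 371 (mod 797)
520^10 = 520^8 · 520^2 ≡ 371 · 217 ≡ 10 (mod 797).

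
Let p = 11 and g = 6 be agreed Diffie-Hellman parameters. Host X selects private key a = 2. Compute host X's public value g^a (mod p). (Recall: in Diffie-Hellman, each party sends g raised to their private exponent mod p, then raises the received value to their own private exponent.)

3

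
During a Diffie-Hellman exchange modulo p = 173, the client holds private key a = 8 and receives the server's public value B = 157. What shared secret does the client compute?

Shared key K = 157^8 mod 173.
157^1 ≡ 157 (mod 173)
157^2 = (157^1)^2 ≡ 157^2 = 24649 ≡ 83 (mod 173)
157^4 = (157^2)^2 ≡ 83^2 = 6889 ≡ 142 (mod 173)
157^8 = (157^4)^2 ≡ 142^2 = 20164 ≡ 96 (mod 173)

96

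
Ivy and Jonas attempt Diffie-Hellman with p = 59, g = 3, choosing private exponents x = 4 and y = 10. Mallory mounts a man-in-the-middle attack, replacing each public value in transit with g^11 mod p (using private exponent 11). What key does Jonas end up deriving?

45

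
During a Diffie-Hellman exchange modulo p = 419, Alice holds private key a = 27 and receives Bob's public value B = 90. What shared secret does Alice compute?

Shared key K = 90^27 mod 419.
90^1 ≡ 90 (mod 419)
90^2 = (90^1)^2 ≡ 90^2 = 8100 ≡ 139 (mod 419)
90^4 = (90^2)^2 ≡ 139^2 = 19321 ≡ 47 (mod 419)
90^8 = (90^4)^2 ≡ 47^2 = 2209 ≡ 114 (mod 419)
90^16 = (90^8)^2 ≡ 114^2 = 12996 ≡ 7 (mod 419)
90^27 = 90^16 · 90^8 · 90^2 · 90^1 ≡ 7 · 114 · 139 · 90 ≡ 305 (mod 419).

305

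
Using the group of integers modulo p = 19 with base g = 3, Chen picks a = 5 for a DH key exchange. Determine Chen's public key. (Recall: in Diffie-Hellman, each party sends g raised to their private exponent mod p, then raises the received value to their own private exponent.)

15

Public value = 3^5 mod 19.
3^1 ≡ 3 (mod 19)
3^2 = (3^1)^2 ≡ 3^2 = 9 ≡ 9 (mod 19)
3^4 = (3^2)^2 ≡ 9^2 = 81 ≡ 5 (mod 19)
3^5 = 3^4 · 3^1 ≡ 5 · 3 ≡ 15 (mod 19).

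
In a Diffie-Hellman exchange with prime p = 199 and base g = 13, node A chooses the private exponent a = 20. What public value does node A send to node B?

160

Public value = 13^20 mod 199.
13^1 ≡ 13 (mod 199)
13^2 = (13^1)^2 ≡ 13^2 = 169 ≡ 169 (mod 199)
13^4 = (13^2)^2 ≡ 169^2 = 28561 ≡ 104 (mod 199)
13^8 = (13^4)^2 ≡ 104^2 = 10816 ≡ 70 (mod 199)
13^16 = (13^8)^2 ≡ 70^2 = 4900 ≡ 124 (mod 199)
13^20 = 13^16 · 13^4 ≡ 124 · 104 ≡ 160 (mod 199).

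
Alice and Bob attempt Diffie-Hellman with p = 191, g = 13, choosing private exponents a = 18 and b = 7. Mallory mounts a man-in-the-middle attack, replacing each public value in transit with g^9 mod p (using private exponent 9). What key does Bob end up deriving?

Bob receives Mallory's public value M = 13^9 mod 191 instead of the honest one.
13^1 ≡ 13 (mod 191)
13^2 = (13^1)^2 ≡ 13^2 = 169 ≡ 169 (mod 191)
13^4 = (13^2)^2 ≡ 169^2 = 28561 ≡ 102 (mod 191)
13^8 = (13^4)^2 ≡ 102^2 = 10404 ≡ 90 (mod 191)
13^9 = 13^8 · 13^1 ≡ 90 · 13 ≡ 24 (mod 191).
So M = 24. Bob computes K = M^7 mod 191.
24^1 ≡ 24 (mod 191)
24^2 = (24^1)^2 ≡ 24^2 = 576 ≡ 3 (mod 191)
24^4 = (24^2)^2 ≡ 3^2 = 9 ≡ 9 (mod 191)
24^7 = 24^4 · 24^2 · 24^1 ≡ 9 · 3 · 24 ≡ 75 (mod 191).

75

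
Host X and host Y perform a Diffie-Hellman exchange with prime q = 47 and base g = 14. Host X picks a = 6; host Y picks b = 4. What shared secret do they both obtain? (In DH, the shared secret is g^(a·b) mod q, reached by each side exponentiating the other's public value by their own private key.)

14

Host Y sends B = g^b mod q = 14^4 mod 47.
14^1 ≡ 14 (mod 47)
14^2 = (14^1)^2 ≡ 14^2 = 196 ≡ 8 (mod 47)
14^4 = (14^2)^2 ≡ 8^2 = 64 ≡ 17 (mod 47)
So B = 17. Host X then computes K = B^a mod q = 17^6 mod 47.
17^1 ≡ 17 (mod 47)
17^2 = (17^1)^2 ≡ 17^2 = 289 ≡ 7 (mod 47)
17^4 = (17^2)^2 ≡ 7^2 = 49 ≡ 2 (mod 47)
17^6 = 17^4 · 17^2 ≡ 2 · 7 ≡ 14 (mod 47).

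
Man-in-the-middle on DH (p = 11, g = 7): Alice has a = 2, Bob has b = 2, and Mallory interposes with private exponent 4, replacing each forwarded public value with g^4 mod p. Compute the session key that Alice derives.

9

Alice receives Mallory's public value M = 7^4 mod 11 instead of the honest one.
7^1 ≡ 7 (mod 11)
7^2 = (7^1)^2 ≡ 7^2 = 49 ≡ 5 (mod 11)
7^4 = (7^2)^2 ≡ 5^2 = 25 ≡ 3 (mod 11)
So M = 3. Alice computes K = M^2 mod 11.
3^1 ≡ 3 (mod 11)
3^2 = (3^1)^2 ≡ 3^2 = 9 ≡ 9 (mod 11)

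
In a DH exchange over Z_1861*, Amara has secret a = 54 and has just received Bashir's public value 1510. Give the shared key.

783

Shared key K = 1510^54 mod 1861.
1510^1 ≡ 1510 (mod 1861)
1510^2 = (1510^1)^2 ≡ 1510^2 = 2280100 ≡ 375 (mod 1861)
1510^4 = (1510^2)^2 ≡ 375^2 = 140625 ≡ 1050 (mod 1861)
1510^8 = (1510^4)^2 ≡ 1050^2 = 1102500 ≡ 788 (mod 1861)
1510^16 = (1510^8)^2 ≡ 788^2 = 620944 ≡ 1231 (mod 1861)
1510^32 = (1510^16)^2 ≡ 1231^2 = 1515361 ≡ 507 (mod 1861)
1510^54 = 1510^32 · 1510^16 · 1510^4 · 1510^2 ≡ 507 · 1231 · 1050 · 375 ≡ 783 (mod 1861).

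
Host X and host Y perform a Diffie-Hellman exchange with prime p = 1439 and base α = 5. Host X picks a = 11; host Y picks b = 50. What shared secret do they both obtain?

Host X sends A = α^a mod p = 5^11 mod 1439.
5^1 ≡ 5 (mod 1439)
5^2 = (5^1)^2 ≡ 5^2 = 25 ≡ 25 (mod 1439)
5^4 = (5^2)^2 ≡ 25^2 = 625 ≡ 625 (mod 1439)
5^8 = (5^4)^2 ≡ 625^2 = 390625 ≡ 656 (mod 1439)
5^11 = 5^8 · 5^2 · 5^1 ≡ 656 · 25 · 5 ≡ 1416 (mod 1439).
So A = 1416. Host Y then computes K = A^b mod p = 1416^50 mod 1439.
1416^1 ≡ 1416 (mod 1439)
1416^2 = (1416^1)^2 ≡ 1416^2 = 2005056 ≡ 529 (mod 1439)
1416^4 = (1416^2)^2 ≡ 529^2 = 279841 ≡ 675 (mod 1439)
1416^8 = (1416^4)^2 ≡ 675^2 = 455625 ≡ 901 (mod 1439)
1416^16 = (1416^8)^2 ≡ 901^2 = 811801 ≡ 205 (mod 1439)
1416^32 = (1416^16)^2 ≡ 205^2 = 42025 ≡ 294 (mod 1439)
1416^50 = 1416^32 · 1416^16 · 1416^2 ≡ 294 · 205 · 529 ≡ 346 (mod 1439).

346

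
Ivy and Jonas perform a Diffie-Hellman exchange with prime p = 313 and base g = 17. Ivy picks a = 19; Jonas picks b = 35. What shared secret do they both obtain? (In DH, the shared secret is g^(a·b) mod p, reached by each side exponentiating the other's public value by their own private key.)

120

Jonas sends B = g^b mod p = 17^35 mod 313.
17^1 ≡ 17 (mod 313)
17^2 = (17^1)^2 ≡ 17^2 = 289 ≡ 289 (mod 313)
17^4 = (17^2)^2 ≡ 289^2 = 83521 ≡ 263 (mod 313)
17^8 = (17^4)^2 ≡ 263^2 = 69169 ≡ 309 (mod 313)
17^16 = (17^8)^2 ≡ 309^2 = 95481 ≡ 16 (mod 313)
17^32 = (17^16)^2 ≡ 16^2 = 256 ≡ 256 (mod 313)
17^35 = 17^32 · 17^2 · 17^1 ≡ 256 · 289 · 17 ≡ 94 (mod 313).
So B = 94. Ivy then computes K = B^a mod p = 94^19 mod 313.
94^1 ≡ 94 (mod 313)
94^2 = (94^1)^2 ≡ 94^2 = 8836 ≡ 72 (mod 313)
94^4 = (94^2)^2 ≡ 72^2 = 5184 ≡ 176 (mod 313)
94^8 = (94^4)^2 ≡ 176^2 = 30976 ≡ 302 (mod 313)
94^16 = (94^8)^2 ≡ 302^2 = 91204 ≡ 121 (mod 313)
94^19 = 94^16 · 94^2 · 94^1 ≡ 121 · 72 · 94 ≡ 120 (mod 313).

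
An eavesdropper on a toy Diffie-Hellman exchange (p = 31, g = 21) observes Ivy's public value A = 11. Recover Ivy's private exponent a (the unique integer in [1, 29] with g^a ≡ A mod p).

7

Try successive powers of 21 modulo 31:
21^1 ≡ 21
21^2 ≡ 7
21^3 ≡ 23
21^4 ≡ 18
21^5 ≡ 6
21^6 ≡ 2
21^7 ≡ 11
Found: a = 7.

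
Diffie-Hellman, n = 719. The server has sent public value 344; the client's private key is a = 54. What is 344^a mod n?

472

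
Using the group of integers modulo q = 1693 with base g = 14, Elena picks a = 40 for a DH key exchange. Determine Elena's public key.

1144

Public value = 14^40 (mod 1693).
14^1 ≡ 14 (mod 1693)
14^2 = (14^1)^2 ≡ 14^2 = 196 ≡ 196 (mod 1693)
14^4 = (14^2)^2 ≡ 196^2 = 38416 ≡ 1170 (mod 1693)
14^8 = (14^4)^2 ≡ 1170^2 = 1368900 ≡ 956 (mod 1693)
14^16 = (14^8)^2 ≡ 956^2 = 913936 ≡ 1409 (mod 1693)
14^32 = (14^16)^2 ≡ 1409^2 = 1985281 ≡ 1085 (mod 1693)
14^40 = 14^32 · 14^8 ≡ 1085 · 956 ≡ 1144 (mod 1693).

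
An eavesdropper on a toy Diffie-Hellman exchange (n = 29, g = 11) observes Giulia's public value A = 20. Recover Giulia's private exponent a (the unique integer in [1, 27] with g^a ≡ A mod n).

Try successive powers of 11 modulo 29:
11^1 ≡ 11
11^2 ≡ 5
11^3 ≡ 26
11^4 ≡ 25
11^5 ≡ 14
11^6 ≡ 9
11^7 ≡ 12
11^8 ≡ 16
11^9 ≡ 2
11^10 ≡ 22
11^11 ≡ 10
11^12 ≡ 23
11^13 ≡ 21
11^14 ≡ 28
11^15 ≡ 18
11^16 ≡ 24
11^17 ≡ 3
11^18 ≡ 4
11^19 ≡ 15
11^20 ≡ 20
Found: a = 20.

20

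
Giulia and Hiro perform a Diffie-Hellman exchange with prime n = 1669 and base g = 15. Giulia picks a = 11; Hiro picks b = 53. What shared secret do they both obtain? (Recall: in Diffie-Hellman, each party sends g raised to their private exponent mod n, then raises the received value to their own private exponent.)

565

Giulia sends A = g^a mod n = 15^11 mod 1669.
15^1 ≡ 15 (mod 1669)
15^2 = (15^1)^2 ≡ 15^2 = 225 ≡ 225 (mod 1669)
15^4 = (15^2)^2 ≡ 225^2 = 50625 ≡ 555 (mod 1669)
15^8 = (15^4)^2 ≡ 555^2 = 308025 ≡ 929 (mod 1669)
15^11 = 15^8 · 15^2 · 15^1 ≡ 929 · 225 · 15 ≡ 993 (mod 1669).
So A = 993. Hiro then computes K = A^b mod n = 993^53 mod 1669.
993^1 ≡ 993 (mod 1669)
993^2 = (993^1)^2 ≡ 993^2 = 986049 ≡ 1339 (mod 1669)
993^4 = (993^2)^2 ≡ 1339^2 = 1792921 ≡ 415 (mod 1669)
993^8 = (993^4)^2 ≡ 415^2 = 172225 ≡ 318 (mod 1669)
993^16 = (993^8)^2 ≡ 318^2 = 101124 ≡ 984 (mod 1669)
993^32 = (993^16)^2 ≡ 984^2 = 968256 ≡ 236 (mod 1669)
993^53 = 993^32 · 993^16 · 993^4 · 993^1 ≡ 236 · 984 · 415 · 993 ≡ 565 (mod 1669).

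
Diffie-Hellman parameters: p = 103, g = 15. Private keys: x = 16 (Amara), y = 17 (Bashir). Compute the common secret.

Amara sends A = g^x mod p = 15^16 mod 103.
15^1 ≡ 15 (mod 103)
15^2 = (15^1)^2 ≡ 15^2 = 225 ≡ 19 (mod 103)
15^4 = (15^2)^2 ≡ 19^2 = 361 ≡ 52 (mod 103)
15^8 = (15^4)^2 ≡ 52^2 = 2704 ≡ 26 (mod 103)
15^16 = (15^8)^2 ≡ 26^2 = 676 ≡ 58 (mod 103)
So A = 58. Bashir then computes K = A^y mod p = 58^17 mod 103.
58^1 ≡ 58 (mod 103)
58^2 = (58^1)^2 ≡ 58^2 = 3364 ≡ 68 (mod 103)
58^4 = (58^2)^2 ≡ 68^2 = 4624 ≡ 92 (mod 103)
58^8 = (58^4)^2 ≡ 92^2 = 8464 ≡ 18 (mod 103)
58^16 = (58^8)^2 ≡ 18^2 = 324 ≡ 15 (mod 103)
58^17 = 58^16 · 58^1 ≡ 15 · 58 ≡ 46 (mod 103).

46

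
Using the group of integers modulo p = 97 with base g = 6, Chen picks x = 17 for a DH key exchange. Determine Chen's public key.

16

Public value = 6^17 mod 97.
6^1 ≡ 6 (mod 97)
6^2 = (6^1)^2 ≡ 6^2 = 36 ≡ 36 (mod 97)
6^4 = (6^2)^2 ≡ 36^2 = 1296 ≡ 35 (mod 97)
6^8 = (6^4)^2 ≡ 35^2 = 1225 ≡ 61 (mod 97)
6^16 = (6^8)^2 ≡ 61^2 = 3721 ≡ 35 (mod 97)
6^17 = 6^16 · 6^1 ≡ 35 · 6 ≡ 16 (mod 97).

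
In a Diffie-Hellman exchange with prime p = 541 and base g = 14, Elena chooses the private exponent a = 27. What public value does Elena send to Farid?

209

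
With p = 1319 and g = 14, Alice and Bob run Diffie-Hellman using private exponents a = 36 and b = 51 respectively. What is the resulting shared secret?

475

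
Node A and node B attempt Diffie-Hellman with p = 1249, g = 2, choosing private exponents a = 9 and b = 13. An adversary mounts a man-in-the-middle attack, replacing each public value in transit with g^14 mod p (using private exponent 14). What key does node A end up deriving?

1009

Node A receives an adversary's public value M = 2^14 mod 1249 instead of the honest one.
2^1 ≡ 2 (mod 1249)
2^2 = (2^1)^2 ≡ 2^2 = 4 ≡ 4 (mod 1249)
2^4 = (2^2)^2 ≡ 4^2 = 16 ≡ 16 (mod 1249)
2^8 = (2^4)^2 ≡ 16^2 = 256 ≡ 256 (mod 1249)
2^14 = 2^8 · 2^4 · 2^2 ≡ 256 · 16 · 4 ≡ 147 (mod 1249).
So M = 147. Node A computes K = M^9 mod 1249.
147^1 ≡ 147 (mod 1249)
147^2 = (147^1)^2 ≡ 147^2 = 21609 ≡ 376 (mod 1249)
147^4 = (147^2)^2 ≡ 376^2 = 141376 ≡ 239 (mod 1249)
147^8 = (147^4)^2 ≡ 239^2 = 57121 ≡ 916 (mod 1249)
147^9 = 147^8 · 147^1 ≡ 916 · 147 ≡ 1009 (mod 1249).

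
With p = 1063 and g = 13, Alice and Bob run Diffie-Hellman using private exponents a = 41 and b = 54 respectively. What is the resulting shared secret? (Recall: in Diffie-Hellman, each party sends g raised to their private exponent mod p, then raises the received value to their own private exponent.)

657

Alice sends A = g^a mod p = 13^41 mod 1063.
13^1 ≡ 13 (mod 1063)
13^2 = (13^1)^2 ≡ 13^2 = 169 ≡ 169 (mod 1063)
13^4 = (13^2)^2 ≡ 169^2 = 28561 ≡ 923 (mod 1063)
13^8 = (13^4)^2 ≡ 923^2 = 851929 ≡ 466 (mod 1063)
13^16 = (13^8)^2 ≡ 466^2 = 217156 ≡ 304 (mod 1063)
13^32 = (13^16)^2 ≡ 304^2 = 92416 ≡ 998 (mod 1063)
13^41 = 13^32 · 13^8 · 13^1 ≡ 998 · 466 · 13 ≡ 603 (mod 1063).
So A = 603. Bob then computes K = A^b mod p = 603^54 mod 1063.
603^1 ≡ 603 (mod 1063)
603^2 = (603^1)^2 ≡ 603^2 = 363609 ≡ 63 (mod 1063)
603^4 = (603^2)^2 ≡ 63^2 = 3969 ≡ 780 (mod 1063)
603^8 = (603^4)^2 ≡ 780^2 = 608400 ≡ 364 (mod 1063)
603^16 = (603^8)^2 ≡ 364^2 = 132496 ≡ 684 (mod 1063)
603^32 = (603^16)^2 ≡ 684^2 = 467856 ≡ 136 (mod 1063)
603^54 = 603^32 · 603^16 · 603^4 · 603^2 ≡ 136 · 684 · 780 · 63 ≡ 657 (mod 1063).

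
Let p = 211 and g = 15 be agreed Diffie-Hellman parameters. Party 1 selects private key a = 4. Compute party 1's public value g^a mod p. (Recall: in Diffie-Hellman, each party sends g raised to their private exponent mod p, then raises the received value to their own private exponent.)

196

Public value = 15^4 mod 211.
15^1 ≡ 15 (mod 211)
15^2 = (15^1)^2 ≡ 15^2 = 225 ≡ 14 (mod 211)
15^4 = (15^2)^2 ≡ 14^2 = 196 ≡ 196 (mod 211)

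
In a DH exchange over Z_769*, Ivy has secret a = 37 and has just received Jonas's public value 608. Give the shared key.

Shared key K = 608^37 mod 769.
608^1 ≡ 608 (mod 769)
608^2 = (608^1)^2 ≡ 608^2 = 369664 ≡ 544 (mod 769)
608^4 = (608^2)^2 ≡ 544^2 = 295936 ≡ 640 (mod 769)
608^8 = (608^4)^2 ≡ 640^2 = 409600 ≡ 492 (mod 769)
608^16 = (608^8)^2 ≡ 492^2 = 242064 ≡ 598 (mod 769)
608^32 = (608^16)^2 ≡ 598^2 = 357604 ≡ 19 (mod 769)
608^37 = 608^32 · 608^4 · 608^1 ≡ 19 · 640 · 608 ≡ 114 (mod 769).

114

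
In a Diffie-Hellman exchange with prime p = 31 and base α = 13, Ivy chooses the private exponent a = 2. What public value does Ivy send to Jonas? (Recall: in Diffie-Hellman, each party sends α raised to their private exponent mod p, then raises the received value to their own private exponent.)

Public value = 13^2 mod 31.
13^1 ≡ 13 (mod 31)
13^2 = (13^1)^2 ≡ 13^2 = 169 ≡ 14 (mod 31)

14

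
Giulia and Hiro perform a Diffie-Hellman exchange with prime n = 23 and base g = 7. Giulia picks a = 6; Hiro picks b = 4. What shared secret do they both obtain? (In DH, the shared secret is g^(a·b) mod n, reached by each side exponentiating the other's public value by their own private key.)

3

Hiro sends B = g^b mod n = 7^4 mod 23.
7^1 ≡ 7 (mod 23)
7^2 = (7^1)^2 ≡ 7^2 = 49 ≡ 3 (mod 23)
7^4 = (7^2)^2 ≡ 3^2 = 9 ≡ 9 (mod 23)
So B = 9. Giulia then computes K = B^a mod n = 9^6 mod 23.
9^1 ≡ 9 (mod 23)
9^2 = (9^1)^2 ≡ 9^2 = 81 ≡ 12 (mod 23)
9^4 = (9^2)^2 ≡ 12^2 = 144 ≡ 6 (mod 23)
9^6 = 9^4 · 9^2 ≡ 6 · 12 ≡ 3 (mod 23).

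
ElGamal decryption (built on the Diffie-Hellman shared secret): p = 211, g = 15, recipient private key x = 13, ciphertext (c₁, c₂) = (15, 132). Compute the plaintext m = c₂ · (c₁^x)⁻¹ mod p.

Shared mask s = c₁^x mod p = 15^13 mod 211.
15^1 ≡ 15 (mod 211)
15^2 = (15^1)^2 ≡ 15^2 = 225 ≡ 14 (mod 211)
15^4 = (15^2)^2 ≡ 14^2 = 196 ≡ 196 (mod 211)
15^8 = (15^4)^2 ≡ 196^2 = 38416 ≡ 14 (mod 211)
15^13 = 15^8 · 15^4 · 15^1 ≡ 14 · 196 · 15 ≡ 15 (mod 211).
So s = 15; s⁻¹ ≡ 197 (mod 211).
m = c₂ · s⁻¹ mod 211 = 132 · 197 mod 211 = 51.

51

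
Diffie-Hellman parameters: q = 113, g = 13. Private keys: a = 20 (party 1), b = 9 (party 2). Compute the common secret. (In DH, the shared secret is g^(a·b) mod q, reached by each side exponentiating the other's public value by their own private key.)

83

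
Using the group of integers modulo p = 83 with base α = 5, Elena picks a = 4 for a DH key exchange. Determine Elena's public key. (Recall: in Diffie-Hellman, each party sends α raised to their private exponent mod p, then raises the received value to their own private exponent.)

Public value = 5^{4} \pmod{83}.
5^1 ≡ 5 (mod 83)
5^2 = (5^1)^2 ≡ 5^2 = 25 ≡ 25 (mod 83)
5^4 = (5^2)^2 ≡ 25^2 = 625 ≡ 44 (mod 83)

44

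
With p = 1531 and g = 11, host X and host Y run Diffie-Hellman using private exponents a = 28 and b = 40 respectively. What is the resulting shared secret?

1513

Host Y sends B = g^b mod p = 11^40 mod 1531.
11^1 ≡ 11 (mod 1531)
11^2 = (11^1)^2 ≡ 11^2 = 121 ≡ 121 (mod 1531)
11^4 = (11^2)^2 ≡ 121^2 = 14641 ≡ 862 (mod 1531)
11^8 = (11^4)^2 ≡ 862^2 = 743044 ≡ 509 (mod 1531)
11^16 = (11^8)^2 ≡ 509^2 = 259081 ≡ 342 (mod 1531)
11^32 = (11^16)^2 ≡ 342^2 = 116964 ≡ 608 (mod 1531)
11^40 = 11^32 · 11^8 ≡ 608 · 509 ≡ 210 (mod 1531).
So B = 210. Host X then computes K = B^a mod p = 210^28 mod 1531.
210^1 ≡ 210 (mod 1531)
210^2 = (210^1)^2 ≡ 210^2 = 44100 ≡ 1232 (mod 1531)
210^4 = (210^2)^2 ≡ 1232^2 = 1517824 ≡ 603 (mod 1531)
210^8 = (210^4)^2 ≡ 603^2 = 363609 ≡ 762 (mod 1531)
210^16 = (210^8)^2 ≡ 762^2 = 580644 ≡ 395 (mod 1531)
210^28 = 210^16 · 210^8 · 210^4 ≡ 395 · 762 · 603 ≡ 1513 (mod 1531).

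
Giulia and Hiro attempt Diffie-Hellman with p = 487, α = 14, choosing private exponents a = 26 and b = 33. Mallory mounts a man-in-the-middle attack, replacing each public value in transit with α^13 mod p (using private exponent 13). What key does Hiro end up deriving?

Hiro receives Mallory's public value M = 14^13 mod 487 instead of the honest one.
14^1 ≡ 14 (mod 487)
14^2 = (14^1)^2 ≡ 14^2 = 196 ≡ 196 (mod 487)
14^4 = (14^2)^2 ≡ 196^2 = 38416 ≡ 430 (mod 487)
14^8 = (14^4)^2 ≡ 430^2 = 184900 ≡ 327 (mod 487)
14^13 = 14^8 · 14^4 · 14^1 ≡ 327 · 430 · 14 ≡ 86 (mod 487).
So M = 86. Hiro computes K = M^33 mod 487.
86^1 ≡ 86 (mod 487)
86^2 = (86^1)^2 ≡ 86^2 = 7396 ≡ 91 (mod 487)
86^4 = (86^2)^2 ≡ 91^2 = 8281 ≡ 2 (mod 487)
86^8 = (86^4)^2 ≡ 2^2 = 4 ≡ 4 (mod 487)
86^16 = (86^8)^2 ≡ 4^2 = 16 ≡ 16 (mod 487)
86^32 = (86^16)^2 ≡ 16^2 = 256 ≡ 256 (mod 487)
86^33 = 86^32 · 86^1 ≡ 256 · 86 ≡ 101 (mod 487).

101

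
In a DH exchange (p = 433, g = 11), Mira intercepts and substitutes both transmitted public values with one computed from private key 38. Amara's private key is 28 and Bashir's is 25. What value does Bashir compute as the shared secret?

197

Bashir receives Mira's public value M = 11^38 mod 433 instead of the honest one.
11^1 ≡ 11 (mod 433)
11^2 = (11^1)^2 ≡ 11^2 = 121 ≡ 121 (mod 433)
11^4 = (11^2)^2 ≡ 121^2 = 14641 ≡ 352 (mod 433)
11^8 = (11^4)^2 ≡ 352^2 = 123904 ≡ 66 (mod 433)
11^16 = (11^8)^2 ≡ 66^2 = 4356 ≡ 26 (mod 433)
11^32 = (11^16)^2 ≡ 26^2 = 676 ≡ 243 (mod 433)
11^38 = 11^32 · 11^4 · 11^2 ≡ 243 · 352 · 121 ≡ 290 (mod 433).
So M = 290. Bashir computes K = M^25 mod 433.
290^1 ≡ 290 (mod 433)
290^2 = (290^1)^2 ≡ 290^2 = 84100 ≡ 98 (mod 433)
290^4 = (290^2)^2 ≡ 98^2 = 9604 ≡ 78 (mod 433)
290^8 = (290^4)^2 ≡ 78^2 = 6084 ≡ 22 (mod 433)
290^16 = (290^8)^2 ≡ 22^2 = 484 ≡ 51 (mod 433)
290^25 = 290^16 · 290^8 · 290^1 ≡ 51 · 22 · 290 ≡ 197 (mod 433).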